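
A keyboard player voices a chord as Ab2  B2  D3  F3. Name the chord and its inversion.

The pitch classes Ab, B, D, F arrange in thirds as B–D–F–Ab: a B diminished seventh chord.
Ab is the seventh of B diminished seventh; seventh in the bass means third inversion (figured bass 4/2).

B diminished seventh, third inversion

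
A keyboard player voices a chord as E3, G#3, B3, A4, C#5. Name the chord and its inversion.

Reducing to letter names: E, G#, B, A, C#. These stack in thirds as A–C#–E–G#–B — an A major ninth chord.
E is the fifth of A major ninth; fifth in the bass means second inversion.

A major ninth, second inversion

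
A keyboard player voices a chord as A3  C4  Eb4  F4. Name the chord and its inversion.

Reducing to letter names: A, C, Eb, F. These stack in thirds as F–A–C–Eb — an F dominant seventh chord.
The lowest note is A, the third of the chord, so this is first inversion (figured bass 6/5).

F dominant seventh, first inversion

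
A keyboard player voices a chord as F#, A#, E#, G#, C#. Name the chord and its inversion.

Reducing to letter names: F#, A#, E#, G#, C#. These stack in thirds as F#–A#–C#–E#–G# — an F# major ninth chord.
With the root (F#) in the bass, the chord is in root position.

F# major ninth, root position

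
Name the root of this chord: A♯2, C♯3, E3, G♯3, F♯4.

F#

The distinct letter names are A#, C#, E, G#, F#. Arranged as a stack of thirds they read F#–A#–C#–E–G#, so F# is the root (an F# dominant ninth chord).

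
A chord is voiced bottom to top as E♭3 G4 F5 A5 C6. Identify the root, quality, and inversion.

Reducing to letter names: Eb, G, F, A, C. These stack in thirds as F–A–C–Eb–G — an F dominant ninth chord.
Eb is the seventh of F dominant ninth; seventh in the bass means third inversion.

F dominant ninth, third inversion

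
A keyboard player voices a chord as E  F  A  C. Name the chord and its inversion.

The distinct note names are E, F, A, C. Stacked in thirds they read F–A–C–E, which is a major seventh chord on F.
E is the seventh of F major seventh; seventh in the bass means third inversion (figured bass 4/2).

F major seventh, third inversion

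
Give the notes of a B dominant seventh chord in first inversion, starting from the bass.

Spelling B dominant seventh: B–D#–F#–A. In first inversion the third is bass, giving D#, F#, A, B from the bottom.

D#, F#, A, B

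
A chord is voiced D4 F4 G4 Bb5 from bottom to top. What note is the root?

G

Reordering D, F, G, Bb into stacked thirds gives G–Bb–D–F; the bottom of that stack, G, is the root.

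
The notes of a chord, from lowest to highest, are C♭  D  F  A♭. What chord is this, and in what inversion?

The pitch classes Cb, D, F, Ab arrange in thirds as D–F–Ab–Cb: a D diminished seventh chord.
The lowest note is Cb, the seventh of the chord, so this is third inversion (figured bass 4/2).

D diminished seventh, third inversion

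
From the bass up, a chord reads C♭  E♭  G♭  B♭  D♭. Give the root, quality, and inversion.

Cb major ninth, root position

The pitch classes Cb, Eb, Gb, Bb, Db arrange in thirds as Cb–Eb–Gb–Bb–Db: a Cb major ninth chord.
With the root (Cb) in the bass, the chord is in root position.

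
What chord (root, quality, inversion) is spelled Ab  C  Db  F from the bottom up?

Db major seventh, second inversion

Reducing to letter names: Ab, C, Db, F. These stack in thirds as Db–F–Ab–C — a Db major seventh chord.
With the fifth (Ab) in the bass, the chord is in second inversion (figured bass 4/3).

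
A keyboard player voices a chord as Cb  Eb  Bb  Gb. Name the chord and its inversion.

Cb major seventh, root position

The pitch classes Cb, Eb, Bb, Gb arrange in thirds as Cb–Eb–Gb–Bb: a Cb major seventh chord.
The lowest note is Cb, the root of the chord, so this is root position (figured bass 7).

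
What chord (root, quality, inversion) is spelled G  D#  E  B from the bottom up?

E minor-major seventh, first inversion

Reducing to letter names: G, D#, E, B. These stack in thirds as E–G–B–D# — an E minor-major seventh chord.
G is the third of E minor-major seventh; third in the bass means first inversion (figured bass 6/5).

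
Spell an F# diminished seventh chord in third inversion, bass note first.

Eb, F#, A, C

F# diminished seventh is F#–A–C–Eb. Third inversion puts the seventh (Eb) in the bass, with the remaining tones above: Eb, F#, A, C.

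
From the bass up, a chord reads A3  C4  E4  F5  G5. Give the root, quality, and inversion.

The pitch classes A, C, E, F, G arrange in thirds as F–A–C–E–G: an F major ninth chord.
With the third (A) in the bass, the chord is in first inversion.

F major ninth, first inversion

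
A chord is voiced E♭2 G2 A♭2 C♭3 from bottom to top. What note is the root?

Reordering Eb, G, Ab, Cb into stacked thirds gives Ab–Cb–Eb–G; the bottom of that stack, Ab, is the root.

Ab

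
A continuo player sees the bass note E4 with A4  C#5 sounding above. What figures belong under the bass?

The notes E, A, C# stack in thirds as A–C#–E — an A major triad. The bass E is the fifth, so this is second inversion: figured 6/4.

6/4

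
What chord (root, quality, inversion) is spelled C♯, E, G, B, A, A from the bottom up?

The pitch classes C#, E, G, B, A arrange in thirds as A–C#–E–G–B: an A dominant ninth chord.
C# is the third of A dominant ninth; third in the bass means first inversion.

A dominant ninth, first inversion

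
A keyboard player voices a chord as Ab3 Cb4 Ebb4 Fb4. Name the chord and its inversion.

Fb dominant seventh, first inversion

Reducing to letter names: Ab, Cb, Ebb, Fb. These stack in thirds as Fb–Ab–Cb–Ebb — an Fb dominant seventh chord.
Ab is the third of Fb dominant seventh; third in the bass means first inversion (figured bass 6/5).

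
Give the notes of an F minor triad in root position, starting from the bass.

F, Ab, C

F minor is F–Ab–C. Root position puts the root (F) in the bass, with the remaining tones above: F, Ab, C.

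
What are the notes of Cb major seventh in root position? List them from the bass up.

Cb, Eb, Gb, Bb

Cb major seventh is Cb–Eb–Gb–Bb. Root position puts the root (Cb) in the bass, with the remaining tones above: Cb, Eb, Gb, Bb.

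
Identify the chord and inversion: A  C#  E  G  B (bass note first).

The pitch classes A, C#, E, G, B arrange in thirds as A–C#–E–G–B: an A dominant ninth chord.
A is the root of A dominant ninth; root in the bass means root position.

A dominant ninth, root position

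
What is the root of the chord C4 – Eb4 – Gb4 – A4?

Reordering C, Eb, Gb, A into stacked thirds gives A–C–Eb–Gb; the bottom of that stack, A, is the root.

A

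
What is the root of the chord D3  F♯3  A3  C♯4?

D, F#, A, C# are the tones of a D major seventh chord (D–F#–A–C#), making D the root.

D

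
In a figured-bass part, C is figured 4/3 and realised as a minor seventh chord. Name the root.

F

The figures 4/3 mean the fifth of the chord is in the bass. If C is the fifth of a minor seventh chord, the root is F (chord tones F–Ab–C–Eb).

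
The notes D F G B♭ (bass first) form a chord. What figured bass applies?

4/3

The notes D, F, G, Bb stack in thirds as G–Bb–D–F — a G minor seventh chord. The bass D is the fifth, so this is second inversion: figured 4/3.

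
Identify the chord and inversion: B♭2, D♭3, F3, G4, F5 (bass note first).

G half-diminished seventh, first inversion

The pitch classes Bb, Db, F, G arrange in thirds as G–Bb–Db–F: a G half-diminished seventh chord.
Bb is the third of G half-diminished seventh; third in the bass means first inversion (figured bass 6/5).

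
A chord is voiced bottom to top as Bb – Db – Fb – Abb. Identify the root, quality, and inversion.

Bb diminished seventh, root position

The pitch classes Bb, Db, Fb, Abb arrange in thirds as Bb–Db–Fb–Abb: a Bb diminished seventh chord.
Bb is the root of Bb diminished seventh; root in the bass means root position (figured bass 7).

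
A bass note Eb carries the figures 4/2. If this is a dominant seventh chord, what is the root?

F

The figures 4/2 mean the seventh of the chord is in the bass. If Eb is the seventh of a dominant seventh chord, the root is F (chord tones F–A–C–Eb).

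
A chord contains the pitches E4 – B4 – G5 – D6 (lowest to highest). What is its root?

E, B, G, D are the tones of an E minor seventh chord (E–G–B–D), making E the root.

E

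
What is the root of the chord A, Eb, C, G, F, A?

F

A, Eb, C, G, F are the tones of an F dominant ninth chord (F–A–C–Eb–G), making F the root.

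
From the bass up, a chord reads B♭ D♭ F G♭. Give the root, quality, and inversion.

Gb major seventh, first inversion

The pitch classes Bb, Db, F, Gb arrange in thirds as Gb–Bb–Db–F: a Gb major seventh chord.
Bb is the third of Gb major seventh; third in the bass means first inversion (figured bass 6/5).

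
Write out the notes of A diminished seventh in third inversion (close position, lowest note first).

A diminished seventh is A–C–Eb–Gb. Third inversion puts the seventh (Gb) in the bass, with the remaining tones above: Gb, A, C, Eb.

Gb, A, C, Eb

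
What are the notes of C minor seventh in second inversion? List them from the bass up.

The chord tones are C–Eb–G–Bb. With the fifth (G) lowest for second inversion: G, Bb, C, Eb.

G, Bb, C, Eb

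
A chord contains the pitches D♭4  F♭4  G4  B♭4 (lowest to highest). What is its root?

Db, Fb, G, Bb are the tones of a G diminished seventh chord (G–Bb–Db–Fb), making G the root.

G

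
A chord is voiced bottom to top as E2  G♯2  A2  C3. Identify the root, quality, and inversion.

Reducing to letter names: E, G#, A, C. These stack in thirds as A–C–E–G# — an A minor-major seventh chord.
The lowest note is E, the fifth of the chord, so this is second inversion (figured bass 4/3).

A minor-major seventh, second inversion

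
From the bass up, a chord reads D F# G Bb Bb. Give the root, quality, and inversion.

G minor-major seventh, second inversion

The pitch classes D, F#, G, Bb arrange in thirds as G–Bb–D–F#: a G minor-major seventh chord.
With the fifth (D) in the bass, the chord is in second inversion (figured bass 4/3).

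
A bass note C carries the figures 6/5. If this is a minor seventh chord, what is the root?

The figures 6/5 mean the third of the chord is in the bass. If C is the third of a minor seventh chord, the root is A (chord tones A–C–E–G).

A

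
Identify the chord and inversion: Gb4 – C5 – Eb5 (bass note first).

The distinct note names are Gb, C, Eb. Stacked in thirds they read C–Eb–Gb, which is a diminished triad on C.
Gb is the fifth of C diminished; fifth in the bass means second inversion (figured bass 6/4).

C diminished, second inversion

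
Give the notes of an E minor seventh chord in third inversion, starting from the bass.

Spelling E minor seventh: E–G–B–D. In third inversion the seventh is bass, giving D, E, G, B from the bottom.

D, E, G, B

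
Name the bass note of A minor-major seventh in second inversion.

A minor-major seventh is A–C–E–G#. Second inversion places the fifth in the bass: E.

E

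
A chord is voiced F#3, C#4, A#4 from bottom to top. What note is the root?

F#

Reordering F#, C#, A# into stacked thirds gives F#–A#–C#; the bottom of that stack, F#, is the root.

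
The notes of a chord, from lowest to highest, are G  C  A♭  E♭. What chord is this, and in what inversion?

Ab major seventh, third inversion

The pitch classes G, C, Ab, Eb arrange in thirds as Ab–C–Eb–G: an Ab major seventh chord.
The lowest note is G, the seventh of the chord, so this is third inversion (figured bass 4/2).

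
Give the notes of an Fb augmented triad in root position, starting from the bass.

Fb, Ab, C

Fb augmented is Fb–Ab–C. Root position puts the root (Fb) in the bass, with the remaining tones above: Fb, Ab, C.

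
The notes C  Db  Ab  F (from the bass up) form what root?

Db

C, Db, Ab, F are the tones of a Db major seventh chord (Db–F–Ab–C), making Db the root.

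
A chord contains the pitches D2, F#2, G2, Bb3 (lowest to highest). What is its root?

D, F#, G, Bb are the tones of a G minor-major seventh chord (G–Bb–D–F#), making G the root.

G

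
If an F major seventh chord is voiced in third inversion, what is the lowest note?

E

F major seventh is F–A–C–E. Third inversion places the seventh in the bass: E.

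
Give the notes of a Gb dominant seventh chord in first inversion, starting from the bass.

Bb, Db, Fb, Gb

Gb dominant seventh is Gb–Bb–Db–Fb. First inversion puts the third (Bb) in the bass, with the remaining tones above: Bb, Db, Fb, Gb.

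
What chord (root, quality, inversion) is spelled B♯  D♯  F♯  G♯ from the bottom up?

G# dominant seventh, first inversion

The distinct note names are B#, D#, F#, G#. Stacked in thirds they read G#–B#–D#–F#, which is a dominant seventh chord on G#.
With the third (B#) in the bass, the chord is in first inversion (figured bass 6/5).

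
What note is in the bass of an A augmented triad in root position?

The root of A augmented (A–C#–E#) is A; that is the bass in root position.

A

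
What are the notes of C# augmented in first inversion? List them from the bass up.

E#, G##, C#

C# augmented is C#–E#–G##. First inversion puts the third (E#) in the bass, with the remaining tones above: E#, G##, C#.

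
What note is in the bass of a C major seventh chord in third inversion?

B

C major seventh is C–E–G–B. Third inversion places the seventh in the bass: B.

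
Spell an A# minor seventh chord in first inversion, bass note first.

C#, E#, G#, A#

The chord tones are A#–C#–E#–G#. With the third (C#) lowest for first inversion: C#, E#, G#, A#.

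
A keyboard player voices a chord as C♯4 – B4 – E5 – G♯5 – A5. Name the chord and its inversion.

The distinct note names are C#, B, E, G#, A. Stacked in thirds they read A–C#–E–G#–B, which is a major ninth chord on A.
C# is the third of A major ninth; third in the bass means first inversion.

A major ninth, first inversion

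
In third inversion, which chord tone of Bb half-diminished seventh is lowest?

Ab

The seventh of Bb half-diminished seventh (Bb–Db–Fb–Ab) is Ab; that is the bass in third inversion.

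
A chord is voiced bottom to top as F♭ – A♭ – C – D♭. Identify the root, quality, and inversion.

Reducing to letter names: Fb, Ab, C, Db. These stack in thirds as Db–Fb–Ab–C — a Db minor-major seventh chord.
Fb is the third of Db minor-major seventh; third in the bass means first inversion (figured bass 6/5).

Db minor-major seventh, first inversion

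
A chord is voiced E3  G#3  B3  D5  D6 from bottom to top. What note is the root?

E

E, G#, B, D are the tones of an E dominant seventh chord (E–G#–B–D), making E the root.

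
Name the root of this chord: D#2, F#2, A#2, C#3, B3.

B

D#, F#, A#, C#, B are the tones of a B major ninth chord (B–D#–F#–A#–C#), making B the root.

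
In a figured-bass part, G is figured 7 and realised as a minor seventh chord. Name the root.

G

The figures 7 mean the root of the chord is in the bass. If G is the root of a minor seventh chord, the root is G (chord tones G–Bb–D–F).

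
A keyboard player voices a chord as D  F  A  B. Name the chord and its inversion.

B half-diminished seventh, first inversion

The distinct note names are D, F, A, B. Stacked in thirds they read B–D–F–A, which is a half-diminished seventh chord on B.
D is the third of B half-diminished seventh; third in the bass means first inversion (figured bass 6/5).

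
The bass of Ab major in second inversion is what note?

Eb

The fifth of Ab major (Ab–C–Eb) is Eb; that is the bass in second inversion.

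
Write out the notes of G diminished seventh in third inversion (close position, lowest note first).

Fb, G, Bb, Db

Spelling G diminished seventh: G–Bb–Db–Fb. In third inversion the seventh is bass, giving Fb, G, Bb, Db from the bottom.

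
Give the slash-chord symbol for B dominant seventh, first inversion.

First inversion of B dominant seventh has the third (D#) in the bass. As a slash chord: B7/D#.

B7/D#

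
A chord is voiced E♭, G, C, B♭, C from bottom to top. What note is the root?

C

Reordering Eb, G, C, Bb into stacked thirds gives C–Eb–G–Bb; the bottom of that stack, C, is the root.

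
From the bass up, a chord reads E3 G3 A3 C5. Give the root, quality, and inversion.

A minor seventh, second inversion

Reducing to letter names: E, G, A, C. These stack in thirds as A–C–E–G — an A minor seventh chord.
The lowest note is E, the fifth of the chord, so this is second inversion (figured bass 4/3).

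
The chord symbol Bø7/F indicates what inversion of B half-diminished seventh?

second inversion

Bø7/F means B half-diminished seventh with F in the bass. F is the fifth of B half-diminished seventh (B–D–F–A), so this is second inversion.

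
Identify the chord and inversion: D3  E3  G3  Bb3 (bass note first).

The distinct note names are D, E, G, Bb. Stacked in thirds they read E–G–Bb–D, which is a half-diminished seventh chord on E.
With the seventh (D) in the bass, the chord is in third inversion (figured bass 4/2).

E half-diminished seventh, third inversion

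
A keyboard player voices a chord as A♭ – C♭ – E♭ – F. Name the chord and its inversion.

The distinct note names are Ab, Cb, Eb, F. Stacked in thirds they read F–Ab–Cb–Eb, which is a half-diminished seventh chord on F.
The lowest note is Ab, the third of the chord, so this is first inversion (figured bass 6/5).

F half-diminished seventh, first inversion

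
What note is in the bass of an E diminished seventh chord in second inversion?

Bb

The fifth of E diminished seventh (E–G–Bb–Db) is Bb; that is the bass in second inversion.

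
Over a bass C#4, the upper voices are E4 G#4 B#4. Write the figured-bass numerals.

The notes C#, E, G#, B# stack in thirds as C#–E–G#–B# — a C# minor-major seventh chord. The bass C# is the root, so this is root position: figured 7.

7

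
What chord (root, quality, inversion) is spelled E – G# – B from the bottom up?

E major, root position

The pitch classes E, G#, B arrange in thirds as E–G#–B: an E major triad.
With the root (E) in the bass, the chord is in root position (figured bass 5/3).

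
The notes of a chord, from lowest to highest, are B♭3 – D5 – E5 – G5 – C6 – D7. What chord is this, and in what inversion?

C dominant ninth, third inversion

The distinct note names are Bb, D, E, G, C. Stacked in thirds they read C–E–G–Bb–D, which is a dominant ninth chord on C.
With the seventh (Bb) in the bass, the chord is in third inversion.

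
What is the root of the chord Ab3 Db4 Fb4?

Db

Ab, Db, Fb are the tones of a Db minor triad (Db–Fb–Ab), making Db the root.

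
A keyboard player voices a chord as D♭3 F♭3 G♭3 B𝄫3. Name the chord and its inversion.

The pitch classes Db, Fb, Gb, Bbb arrange in thirds as Gb–Bbb–Db–Fb: a Gb minor seventh chord.
Db is the fifth of Gb minor seventh; fifth in the bass means second inversion (figured bass 4/3).

Gb minor seventh, second inversion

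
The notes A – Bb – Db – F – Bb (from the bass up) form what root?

Reordering A, Bb, Db, F into stacked thirds gives Bb–Db–F–A; the bottom of that stack, Bb, is the root.

Bb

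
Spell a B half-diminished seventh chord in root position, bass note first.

B, D, F, A

Spelling B half-diminished seventh: B–D–F–A. In root position the root is bass, giving B, D, F, A from the bottom.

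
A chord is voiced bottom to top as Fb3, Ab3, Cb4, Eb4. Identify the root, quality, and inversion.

Fb major seventh, root position

Reducing to letter names: Fb, Ab, Cb, Eb. These stack in thirds as Fb–Ab–Cb–Eb — an Fb major seventh chord.
With the root (Fb) in the bass, the chord is in root position (figured bass 7).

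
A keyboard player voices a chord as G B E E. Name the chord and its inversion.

Reducing to letter names: G, B, E. These stack in thirds as E–G–B — an E minor triad.
With the third (G) in the bass, the chord is in first inversion (figured bass 6).

E minor, first inversion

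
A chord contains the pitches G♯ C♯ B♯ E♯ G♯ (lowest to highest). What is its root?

C#

G#, C#, B#, E# are the tones of a C# major seventh chord (C#–E#–G#–B#), making C# the root.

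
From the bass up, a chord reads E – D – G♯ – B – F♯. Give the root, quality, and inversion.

E dominant ninth, root position

The pitch classes E, D, G#, B, F# arrange in thirds as E–G#–B–D–F#: an E dominant ninth chord.
The lowest note is E, the root of the chord, so this is root position.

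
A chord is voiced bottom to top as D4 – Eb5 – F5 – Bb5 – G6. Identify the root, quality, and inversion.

Eb major ninth, third inversion

Reducing to letter names: D, Eb, F, Bb, G. These stack in thirds as Eb–G–Bb–D–F — an Eb major ninth chord.
D is the seventh of Eb major ninth; seventh in the bass means third inversion.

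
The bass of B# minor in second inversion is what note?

B# minor is B#–D#–F##. Second inversion places the fifth in the bass: F##.

F##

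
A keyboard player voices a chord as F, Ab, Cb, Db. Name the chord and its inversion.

Db dominant seventh, first inversion

The distinct note names are F, Ab, Cb, Db. Stacked in thirds they read Db–F–Ab–Cb, which is a dominant seventh chord on Db.
With the third (F) in the bass, the chord is in first inversion (figured bass 6/5).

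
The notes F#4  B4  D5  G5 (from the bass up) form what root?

G

Reordering F#, B, D, G into stacked thirds gives G–B–D–F#; the bottom of that stack, G, is the root.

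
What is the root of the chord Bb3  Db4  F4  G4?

Reordering Bb, Db, F, G into stacked thirds gives G–Bb–Db–F; the bottom of that stack, G, is the root.

G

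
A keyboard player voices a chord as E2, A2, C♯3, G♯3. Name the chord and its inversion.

The pitch classes E, A, C#, G# arrange in thirds as A–C#–E–G#: an A major seventh chord.
With the fifth (E) in the bass, the chord is in second inversion (figured bass 4/3).

A major seventh, second inversion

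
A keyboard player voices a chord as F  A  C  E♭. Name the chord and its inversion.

Reducing to letter names: F, A, C, Eb. These stack in thirds as F–A–C–Eb — an F dominant seventh chord.
With the root (F) in the bass, the chord is in root position (figured bass 7).

F dominant seventh, root position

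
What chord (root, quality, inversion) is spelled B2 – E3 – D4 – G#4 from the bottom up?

E dominant seventh, second inversion

Reducing to letter names: B, E, D, G#. These stack in thirds as E–G#–B–D — an E dominant seventh chord.
The lowest note is B, the fifth of the chord, so this is second inversion (figured bass 4/3).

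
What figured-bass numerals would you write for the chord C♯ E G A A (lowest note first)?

6/5

The notes C#, E, G, A stack in thirds as A–C#–E–G — an A dominant seventh chord. The bass C# is the third, so this is first inversion: figured 6/5.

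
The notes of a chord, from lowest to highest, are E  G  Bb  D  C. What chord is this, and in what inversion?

Reducing to letter names: E, G, Bb, D, C. These stack in thirds as C–E–G–Bb–D — a C dominant ninth chord.
E is the third of C dominant ninth; third in the bass means first inversion.

C dominant ninth, first inversion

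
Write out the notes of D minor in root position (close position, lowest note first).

The chord tones are D–F–A. With the root (D) lowest for root position: D, F, A.

D, F, A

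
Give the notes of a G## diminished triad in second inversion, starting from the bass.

D#, G##, B#

Spelling G## diminished: G##–B#–D#. In second inversion the fifth is bass, giving D#, G##, B# from the bottom.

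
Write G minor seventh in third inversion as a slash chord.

Third inversion of G minor seventh has the seventh (F) in the bass. As a slash chord: Gm7/F.

Gm7/F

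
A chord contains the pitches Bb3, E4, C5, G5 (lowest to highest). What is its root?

C

Reordering Bb, E, C, G into stacked thirds gives C–E–G–Bb; the bottom of that stack, C, is the root.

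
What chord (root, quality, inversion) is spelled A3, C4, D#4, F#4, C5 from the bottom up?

The distinct note names are A, C, D#, F#. Stacked in thirds they read D#–F#–A–C, which is a diminished seventh chord on D#.
A is the fifth of D# diminished seventh; fifth in the bass means second inversion (figured bass 4/3).

D# diminished seventh, second inversion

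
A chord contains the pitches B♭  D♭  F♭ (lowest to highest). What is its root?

Bb, Db, Fb are the tones of a Bb diminished triad (Bb–Db–Fb), making Bb the root.

Bb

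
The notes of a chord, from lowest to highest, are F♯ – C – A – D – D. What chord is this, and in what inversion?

Reducing to letter names: F#, C, A, D. These stack in thirds as D–F#–A–C — a D dominant seventh chord.
With the third (F#) in the bass, the chord is in first inversion (figured bass 6/5).

D dominant seventh, first inversion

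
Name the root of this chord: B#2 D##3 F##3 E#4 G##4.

E#

Reordering B#, D##, F##, E#, G## into stacked thirds gives E#–G##–B#–D##–F##; the bottom of that stack, E#, is the root.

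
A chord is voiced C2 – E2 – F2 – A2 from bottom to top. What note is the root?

F

The distinct letter names are C, E, F, A. Arranged as a stack of thirds they read F–A–C–E, so F is the root (an F major seventh chord).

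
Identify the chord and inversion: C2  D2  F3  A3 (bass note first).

The distinct note names are C, D, F, A. Stacked in thirds they read D–F–A–C, which is a minor seventh chord on D.
C is the seventh of D minor seventh; seventh in the bass means third inversion (figured bass 4/2).

D minor seventh, third inversion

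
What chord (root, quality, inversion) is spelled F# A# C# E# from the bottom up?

F# major seventh, root position

The distinct note names are F#, A#, C#, E#. Stacked in thirds they read F#–A#–C#–E#, which is a major seventh chord on F#.
The lowest note is F#, the root of the chord, so this is root position (figured bass 7).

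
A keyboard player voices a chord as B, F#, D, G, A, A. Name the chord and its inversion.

G major ninth, first inversion

The distinct note names are B, F#, D, G, A. Stacked in thirds they read G–B–D–F#–A, which is a major ninth chord on G.
B is the third of G major ninth; third in the bass means first inversion.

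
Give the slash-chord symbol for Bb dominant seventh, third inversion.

Bb7/Ab

Third inversion of Bb dominant seventh has the seventh (Ab) in the bass. As a slash chord: Bb7/Ab.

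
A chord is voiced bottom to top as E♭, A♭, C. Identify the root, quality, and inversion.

Ab major, second inversion

The distinct note names are Eb, Ab, C. Stacked in thirds they read Ab–C–Eb, which is a major triad on Ab.
The lowest note is Eb, the fifth of the chord, so this is second inversion (figured bass 6/4).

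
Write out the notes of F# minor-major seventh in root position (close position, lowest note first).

Spelling F# minor-major seventh: F#–A–C#–E#. In root position the root is bass, giving F#, A, C#, E# from the bottom.

F#, A, C#, E#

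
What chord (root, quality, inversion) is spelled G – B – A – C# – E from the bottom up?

A dominant ninth, third inversion

The pitch classes G, B, A, C#, E arrange in thirds as A–C#–E–G–B: an A dominant ninth chord.
G is the seventh of A dominant ninth; seventh in the bass means third inversion.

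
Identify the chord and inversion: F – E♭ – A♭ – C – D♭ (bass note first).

Db major ninth, first inversion

The distinct note names are F, Eb, Ab, C, Db. Stacked in thirds they read Db–F–Ab–C–Eb, which is a major ninth chord on Db.
The lowest note is F, the third of the chord, so this is first inversion.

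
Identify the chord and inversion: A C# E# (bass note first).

The pitch classes A, C#, E# arrange in thirds as A–C#–E#: an A augmented triad.
A is the root of A augmented; root in the bass means root position (figured bass 5/3).

A augmented, root position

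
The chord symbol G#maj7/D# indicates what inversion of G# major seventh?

second inversion

G#maj7/D# means G# major seventh with D# in the bass. D# is the fifth of G# major seventh (G#–B#–D#–F##), so this is second inversion.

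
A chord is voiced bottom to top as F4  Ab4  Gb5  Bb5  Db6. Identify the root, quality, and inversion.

The distinct note names are F, Ab, Gb, Bb, Db. Stacked in thirds they read Gb–Bb–Db–F–Ab, which is a major ninth chord on Gb.
With the seventh (F) in the bass, the chord is in third inversion.

Gb major ninth, third inversion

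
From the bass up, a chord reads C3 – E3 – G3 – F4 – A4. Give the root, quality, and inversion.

F major ninth, second inversion

The pitch classes C, E, G, F, A arrange in thirds as F–A–C–E–G: an F major ninth chord.
C is the fifth of F major ninth; fifth in the bass means second inversion.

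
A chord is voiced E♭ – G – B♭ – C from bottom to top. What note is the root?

C

Eb, G, Bb, C are the tones of a C minor seventh chord (C–Eb–G–Bb), making C the root.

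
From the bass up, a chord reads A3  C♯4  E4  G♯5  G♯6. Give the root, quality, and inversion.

The pitch classes A, C#, E, G# arrange in thirds as A–C#–E–G#: an A major seventh chord.
A is the root of A major seventh; root in the bass means root position (figured bass 7).

A major seventh, root position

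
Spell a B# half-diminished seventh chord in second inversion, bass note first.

The chord tones are B#–D#–F#–A#. With the fifth (F#) lowest for second inversion: F#, A#, B#, D#.

F#, A#, B#, D#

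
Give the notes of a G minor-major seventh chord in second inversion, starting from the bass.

D, F#, G, Bb

The chord tones are G–Bb–D–F#. With the fifth (D) lowest for second inversion: D, F#, G, Bb.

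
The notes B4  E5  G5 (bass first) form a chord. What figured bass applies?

6/4

The notes B, E, G stack in thirds as E–G–B — an E minor triad. The bass B is the fifth, so this is second inversion: figured 6/4.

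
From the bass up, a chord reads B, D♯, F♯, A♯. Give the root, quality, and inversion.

B major seventh, root position

The distinct note names are B, D#, F#, A#. Stacked in thirds they read B–D#–F#–A#, which is a major seventh chord on B.
The lowest note is B, the root of the chord, so this is root position (figured bass 7).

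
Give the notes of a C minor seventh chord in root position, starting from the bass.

C, Eb, G, Bb

C minor seventh is C–Eb–G–Bb. Root position puts the root (C) in the bass, with the remaining tones above: C, Eb, G, Bb.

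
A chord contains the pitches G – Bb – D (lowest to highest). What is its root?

G, Bb, D are the tones of a G minor triad (G–Bb–D), making G the root.

G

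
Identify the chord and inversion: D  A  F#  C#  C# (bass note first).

D major seventh, root position

The pitch classes D, A, F#, C# arrange in thirds as D–F#–A–C#: a D major seventh chord.
D is the root of D major seventh; root in the bass means root position (figured bass 7).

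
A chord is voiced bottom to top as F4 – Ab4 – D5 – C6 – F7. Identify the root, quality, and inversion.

The pitch classes F, Ab, D, C arrange in thirds as D–F–Ab–C: a D half-diminished seventh chord.
F is the third of D half-diminished seventh; third in the bass means first inversion (figured bass 6/5).

D half-diminished seventh, first inversion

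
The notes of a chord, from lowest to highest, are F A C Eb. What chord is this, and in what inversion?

The pitch classes F, A, C, Eb arrange in thirds as F–A–C–Eb: an F dominant seventh chord.
With the root (F) in the bass, the chord is in root position (figured bass 7).

F dominant seventh, root position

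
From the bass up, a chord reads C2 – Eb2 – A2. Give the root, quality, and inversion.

A diminished, first inversion

Reducing to letter names: C, Eb, A. These stack in thirds as A–C–Eb — an A diminished triad.
C is the third of A diminished; third in the bass means first inversion (figured bass 6).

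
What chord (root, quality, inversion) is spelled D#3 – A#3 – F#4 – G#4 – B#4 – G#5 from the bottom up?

Reducing to letter names: D#, A#, F#, G#, B#. These stack in thirds as G#–B#–D#–F#–A# — a G# dominant ninth chord.
D# is the fifth of G# dominant ninth; fifth in the bass means second inversion.

G# dominant ninth, second inversion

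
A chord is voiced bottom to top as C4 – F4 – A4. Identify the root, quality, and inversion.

F major, second inversion

The pitch classes C, F, A arrange in thirds as F–A–C: an F major triad.
C is the fifth of F major; fifth in the bass means second inversion (figured bass 6/4).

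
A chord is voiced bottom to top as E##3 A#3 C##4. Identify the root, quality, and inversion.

Reducing to letter names: E##, A#, C##. These stack in thirds as A#–C##–E## — an A# augmented triad.
With the fifth (E##) in the bass, the chord is in second inversion (figured bass 6/4).

A# augmented, second inversion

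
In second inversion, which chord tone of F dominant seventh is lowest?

C

The fifth of F dominant seventh (F–A–C–Eb) is C; that is the bass in second inversion.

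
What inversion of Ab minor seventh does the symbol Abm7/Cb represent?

first inversion

Abm7/Cb means Ab minor seventh with Cb in the bass. Cb is the third of Ab minor seventh (Ab–Cb–Eb–Gb), so this is first inversion.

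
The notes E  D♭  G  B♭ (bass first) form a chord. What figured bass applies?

The notes E, Db, G, Bb stack in thirds as E–G–Bb–Db — an E diminished seventh chord. The bass E is the root, so this is root position: figured 7.

7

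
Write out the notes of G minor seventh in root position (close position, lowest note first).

G, Bb, D, F

Spelling G minor seventh: G–Bb–D–F. In root position the root is bass, giving G, Bb, D, F from the bottom.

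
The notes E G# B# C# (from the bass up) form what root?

C#

Reordering E, G#, B#, C# into stacked thirds gives C#–E–G#–B#; the bottom of that stack, C#, is the root.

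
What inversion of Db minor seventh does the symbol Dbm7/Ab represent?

second inversion

Dbm7/Ab means Db minor seventh with Ab in the bass. Ab is the fifth of Db minor seventh (Db–Fb–Ab–Cb), so this is second inversion.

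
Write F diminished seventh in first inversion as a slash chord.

Fdim7/Ab

First inversion of F diminished seventh has the third (Ab) in the bass. As a slash chord: Fdim7/Ab.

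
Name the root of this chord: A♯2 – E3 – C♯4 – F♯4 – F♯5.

F#

Reordering A#, E, C#, F# into stacked thirds gives F#–A#–C#–E; the bottom of that stack, F#, is the root.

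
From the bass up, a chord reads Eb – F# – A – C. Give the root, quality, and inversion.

The pitch classes Eb, F#, A, C arrange in thirds as F#–A–C–Eb: an F# diminished seventh chord.
With the seventh (Eb) in the bass, the chord is in third inversion (figured bass 4/2).

F# diminished seventh, third inversion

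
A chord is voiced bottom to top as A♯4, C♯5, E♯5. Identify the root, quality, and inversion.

The pitch classes A#, C#, E# arrange in thirds as A#–C#–E#: an A# minor triad.
A# is the root of A# minor; root in the bass means root position (figured bass 5/3).

A# minor, root position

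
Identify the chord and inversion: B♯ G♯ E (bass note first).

The distinct note names are B#, G#, E. Stacked in thirds they read E–G#–B#, which is an augmented triad on E.
With the fifth (B#) in the bass, the chord is in second inversion (figured bass 6/4).

E augmented, second inversion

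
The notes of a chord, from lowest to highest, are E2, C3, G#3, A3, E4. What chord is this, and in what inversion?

Reducing to letter names: E, C, G#, A. These stack in thirds as A–C–E–G# — an A minor-major seventh chord.
With the fifth (E) in the bass, the chord is in second inversion (figured bass 4/3).

A minor-major seventh, second inversion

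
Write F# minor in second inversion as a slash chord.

F#m/C#

Second inversion of F# minor has the fifth (C#) in the bass. As a slash chord: F#m/C#.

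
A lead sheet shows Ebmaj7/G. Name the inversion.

Ebmaj7/G means Eb major seventh with G in the bass. G is the third of Eb major seventh (Eb–G–Bb–D), so this is first inversion.

first inversion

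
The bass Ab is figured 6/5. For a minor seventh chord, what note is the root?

The figures 6/5 mean the third of the chord is in the bass. If Ab is the third of a minor seventh chord, the root is F (chord tones F–Ab–C–Eb).

F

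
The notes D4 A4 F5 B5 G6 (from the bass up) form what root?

G

D, A, F, B, G are the tones of a G dominant ninth chord (G–B–D–F–A), making G the root.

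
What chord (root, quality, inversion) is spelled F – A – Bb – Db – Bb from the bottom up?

The pitch classes F, A, Bb, Db arrange in thirds as Bb–Db–F–A: a Bb minor-major seventh chord.
F is the fifth of Bb minor-major seventh; fifth in the bass means second inversion (figured bass 4/3).

Bb minor-major seventh, second inversion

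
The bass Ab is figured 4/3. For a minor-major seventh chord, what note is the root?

The figures 4/3 mean the fifth of the chord is in the bass. If Ab is the fifth of a minor-major seventh chord, the root is Db (chord tones Db–Fb–Ab–C).

Db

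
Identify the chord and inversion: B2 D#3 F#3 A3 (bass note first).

B dominant seventh, root position

Reducing to letter names: B, D#, F#, A. These stack in thirds as B–D#–F#–A — a B dominant seventh chord.
With the root (B) in the bass, the chord is in root position (figured bass 7).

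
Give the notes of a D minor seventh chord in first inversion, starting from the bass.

F, A, C, D

The chord tones are D–F–A–C. With the third (F) lowest for first inversion: F, A, C, D.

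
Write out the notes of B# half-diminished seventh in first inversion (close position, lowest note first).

B# half-diminished seventh is B#–D#–F#–A#. First inversion puts the third (D#) in the bass, with the remaining tones above: D#, F#, A#, B#.

D#, F#, A#, B#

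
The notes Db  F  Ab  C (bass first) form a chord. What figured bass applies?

The notes Db, F, Ab, C stack in thirds as Db–F–Ab–C — a Db major seventh chord. The bass Db is the root, so this is root position: figured 7.

7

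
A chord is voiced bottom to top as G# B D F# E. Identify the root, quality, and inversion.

E dominant ninth, first inversion

The pitch classes G#, B, D, F#, E arrange in thirds as E–G#–B–D–F#: an E dominant ninth chord.
The lowest note is G#, the third of the chord, so this is first inversion.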